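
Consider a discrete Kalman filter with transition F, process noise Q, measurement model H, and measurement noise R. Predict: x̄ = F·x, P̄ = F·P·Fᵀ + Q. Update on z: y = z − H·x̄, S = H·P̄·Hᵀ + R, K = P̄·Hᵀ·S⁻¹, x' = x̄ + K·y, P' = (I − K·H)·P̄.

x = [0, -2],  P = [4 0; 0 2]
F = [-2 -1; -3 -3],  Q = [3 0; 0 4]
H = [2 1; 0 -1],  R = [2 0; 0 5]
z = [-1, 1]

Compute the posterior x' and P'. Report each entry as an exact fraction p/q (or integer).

x' = [-377/677, 21/1354]
P' = [609/677 -720/677; -720/677 1735/677]

x̄ = F·x = [2, 6]
P̄ = F·P·Fᵀ + Q = [21 30; 30 58]
y = z − H·x̄ = [-11, 7]
S = H·P̄·Hᵀ + R = [264 -118; -118 63]
K = P̄·Hᵀ·S⁻¹ = [249/677 144/677; 295/1354 -347/677]
x' = x̄ + K·y = [-377/677, 21/1354]
P' = (I − K·H)·P̄ = [609/677 -720/677; -720/677 1735/677]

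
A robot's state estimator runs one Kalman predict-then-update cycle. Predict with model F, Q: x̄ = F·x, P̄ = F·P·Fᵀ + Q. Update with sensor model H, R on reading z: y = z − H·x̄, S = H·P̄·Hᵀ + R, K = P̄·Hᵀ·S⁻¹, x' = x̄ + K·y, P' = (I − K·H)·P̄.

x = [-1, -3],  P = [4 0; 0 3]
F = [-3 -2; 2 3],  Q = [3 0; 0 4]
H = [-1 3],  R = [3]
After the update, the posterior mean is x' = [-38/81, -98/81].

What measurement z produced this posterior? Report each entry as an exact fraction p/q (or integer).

z = [-3]

x̄ = F·x = [9, -11]
P̄ = F·P·Fᵀ + Q = [51 -42; -42 47]
S = H·P̄·Hᵀ + R = [729]
K = P̄·Hᵀ·S⁻¹ = [-59/243; 61/243]
x' − x̄ = [-767/81, 793/81] = K·y
y = (KᵀK)⁻¹·Kᵀ·(x' − x̄) = [39]
z = y + H·x̄ = [39] + [-42] = [-3]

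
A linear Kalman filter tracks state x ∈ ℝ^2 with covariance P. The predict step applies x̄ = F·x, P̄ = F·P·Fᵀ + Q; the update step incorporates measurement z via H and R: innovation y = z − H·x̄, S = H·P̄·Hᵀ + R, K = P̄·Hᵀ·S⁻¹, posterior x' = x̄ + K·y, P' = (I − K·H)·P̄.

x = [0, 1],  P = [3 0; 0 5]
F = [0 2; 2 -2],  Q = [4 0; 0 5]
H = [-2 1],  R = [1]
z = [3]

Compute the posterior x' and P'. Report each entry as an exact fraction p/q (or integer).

x' = [-92/107, 265/214]
P' = [256/107 478/107; 478/107 1989/214]

x̄ = F·x = [2, -2]
P̄ = F·P·Fᵀ + Q = [24 -20; -20 37]
y = z − H·x̄ = [9]
S = H·P̄·Hᵀ + R = [214]
K = P̄·Hᵀ·S⁻¹ = [-34/107; 77/214]
x' = x̄ + K·y = [-92/107, 265/214]
P' = (I − K·H)·P̄ = [256/107 478/107; 478/107 1989/214]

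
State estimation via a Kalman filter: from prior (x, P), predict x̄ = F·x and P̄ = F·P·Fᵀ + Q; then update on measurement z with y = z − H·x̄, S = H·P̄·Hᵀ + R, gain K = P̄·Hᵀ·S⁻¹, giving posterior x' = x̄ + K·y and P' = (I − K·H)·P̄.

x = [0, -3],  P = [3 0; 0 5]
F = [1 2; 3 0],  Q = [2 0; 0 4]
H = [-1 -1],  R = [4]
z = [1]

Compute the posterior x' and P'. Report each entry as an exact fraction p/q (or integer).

x̄ = F·x = [-6, 0]
P̄ = F·P·Fᵀ + Q = [25 9; 9 31]
y = z − H·x̄ = [-5]
S = H·P̄·Hᵀ + R = [78]
K = P̄·Hᵀ·S⁻¹ = [-17/39; -20/39]
x' = x̄ + K·y = [-149/39, 100/39]
P' = (I − K·H)·P̄ = [397/39 -329/39; -329/39 409/39]

x' = [-149/39, 100/39]
P' = [397/39 -329/39; -329/39 409/39]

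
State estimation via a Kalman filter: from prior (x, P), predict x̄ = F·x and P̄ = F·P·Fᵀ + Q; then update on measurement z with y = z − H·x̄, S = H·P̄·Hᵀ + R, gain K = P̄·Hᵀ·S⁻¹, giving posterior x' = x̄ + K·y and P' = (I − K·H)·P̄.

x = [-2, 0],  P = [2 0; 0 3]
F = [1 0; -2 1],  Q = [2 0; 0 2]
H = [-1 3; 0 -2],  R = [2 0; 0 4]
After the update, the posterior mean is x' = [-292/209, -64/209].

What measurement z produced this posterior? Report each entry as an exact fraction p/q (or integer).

z = [1, 3]

x̄ = F·x = [-2, 4]
P̄ = F·P·Fᵀ + Q = [4 -4; -4 13]
S = H·P̄·Hᵀ + R = [147 -86; -86 56]
K = P̄·Hᵀ·S⁻¹ = [-52/209 -50/209; 43/209 -31/209]
x' − x̄ = [126/209, -900/209] = K·y
y = (KᵀK)⁻¹·Kᵀ·(x' − x̄) = [-13, 11]
z = y + H·x̄ = [-13, 11] + [14, -8] = [1, 3]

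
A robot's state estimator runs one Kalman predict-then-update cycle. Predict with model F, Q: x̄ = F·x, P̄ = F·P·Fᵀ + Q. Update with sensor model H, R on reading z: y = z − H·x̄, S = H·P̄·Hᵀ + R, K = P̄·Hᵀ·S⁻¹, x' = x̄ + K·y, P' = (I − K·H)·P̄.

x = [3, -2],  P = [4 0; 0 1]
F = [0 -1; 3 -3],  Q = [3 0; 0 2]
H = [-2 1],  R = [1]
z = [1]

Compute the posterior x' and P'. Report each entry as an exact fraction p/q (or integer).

x̄ = F·x = [2, 15]
P̄ = F·P·Fᵀ + Q = [4 3; 3 47]
y = z − H·x̄ = [-10]
S = H·P̄·Hᵀ + R = [52]
K = P̄·Hᵀ·S⁻¹ = [-5/52; 41/52]
x' = x̄ + K·y = [77/26, 185/26]
P' = (I − K·H)·P̄ = [183/52 361/52; 361/52 763/52]

x' = [77/26, 185/26]
P' = [183/52 361/52; 361/52 763/52]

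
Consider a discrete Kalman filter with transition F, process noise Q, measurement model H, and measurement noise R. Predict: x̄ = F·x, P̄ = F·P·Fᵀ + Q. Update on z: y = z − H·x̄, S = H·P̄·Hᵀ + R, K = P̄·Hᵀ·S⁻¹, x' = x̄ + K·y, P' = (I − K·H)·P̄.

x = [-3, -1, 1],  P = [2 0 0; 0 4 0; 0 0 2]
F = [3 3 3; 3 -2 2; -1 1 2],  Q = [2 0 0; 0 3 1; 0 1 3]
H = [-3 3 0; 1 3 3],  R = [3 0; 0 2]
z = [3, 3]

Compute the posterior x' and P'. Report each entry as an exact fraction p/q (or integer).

x̄ = F·x = [-9, -5, 4]
P̄ = F·P·Fᵀ + Q = [74 6 18; 6 45 -5; 18 -5 17]
y = z − H·x̄ = [-9, 15]
S = H·P̄·Hᵀ + R = [966 -60; -60 688]
K = P̄·Hᵀ·S⁻¹ = [-5483/27542 10733/55084; 3669/27542 2682/13771; -1843/27542 2001/27542]
x' = x̄ + K·y = [-236067/55084, -90271/27542, 78385/13771]
P' = (I − K·H)·P̄ = [136067/27542 65292/13771 -86181/13771; 65292/13771 134253/27542 -174205/27542; -86181/13771 -174205/27542 232993/27542]

x' = [-236067/55084, -90271/27542, 78385/13771]
P' = [136067/27542 65292/13771 -86181/13771; 65292/13771 134253/27542 -174205/27542; -86181/13771 -174205/27542 232993/27542]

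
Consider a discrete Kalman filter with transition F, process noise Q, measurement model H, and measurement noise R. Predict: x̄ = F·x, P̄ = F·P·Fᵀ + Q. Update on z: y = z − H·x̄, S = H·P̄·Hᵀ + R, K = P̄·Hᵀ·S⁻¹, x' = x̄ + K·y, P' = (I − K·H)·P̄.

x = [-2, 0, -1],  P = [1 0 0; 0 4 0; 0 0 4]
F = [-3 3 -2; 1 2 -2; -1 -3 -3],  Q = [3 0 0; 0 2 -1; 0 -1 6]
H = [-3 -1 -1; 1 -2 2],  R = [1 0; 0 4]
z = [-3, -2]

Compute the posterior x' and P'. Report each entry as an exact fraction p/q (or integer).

x̄ = F·x = [8, 0, 5]
P̄ = F·P·Fᵀ + Q = [64 37 -9; 37 35 -2; -9 -2 79]
y = z − H·x̄ = [26, -20]
S = H·P̄·Hᵀ + R = [855 -32; -32 356]
K = P̄·Hᵀ·S⁻¹ = [-19804/75839 -7745/75839; -13112/75839 -36243/303356; -3226/75839 129215/303356]
x' = x̄ + K·y = [246708/75839, -159697/75839, -350756/75839]
P' = (I − K·H)·P̄ = [279956/75839 -332298/75839 -487766/75839; -332298/75839 1723957/303356 2316067/303356; -487766/75839 2316067/303356 3550029/303356]

x' = [246708/75839, -159697/75839, -350756/75839]
P' = [279956/75839 -332298/75839 -487766/75839; -332298/75839 1723957/303356 2316067/303356; -487766/75839 2316067/303356 3550029/303356]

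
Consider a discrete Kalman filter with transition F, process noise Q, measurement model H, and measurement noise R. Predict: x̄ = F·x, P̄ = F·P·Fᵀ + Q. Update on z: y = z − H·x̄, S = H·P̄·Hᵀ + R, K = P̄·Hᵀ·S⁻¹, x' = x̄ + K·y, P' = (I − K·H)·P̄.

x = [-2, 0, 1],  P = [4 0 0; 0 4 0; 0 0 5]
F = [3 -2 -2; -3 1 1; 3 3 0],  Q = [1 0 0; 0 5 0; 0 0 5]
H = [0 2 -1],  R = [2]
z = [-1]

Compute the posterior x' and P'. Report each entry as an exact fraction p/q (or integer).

x̄ = F·x = [-8, 7, -6]
P̄ = F·P·Fᵀ + Q = [73 -54 12; -54 50 -24; 12 -24 77]
y = z − H·x̄ = [-21]
S = H·P̄·Hᵀ + R = [375]
K = P̄·Hᵀ·S⁻¹ = [-8/25; 124/375; -1/3]
x' = x̄ + K·y = [-32/25, 7/125, 1]
P' = (I − K·H)·P̄ = [173/5 -358/25 -28; -358/25 3374/375 52/3; -28 52/3 106/3]

x' = [-32/25, 7/125, 1]
P' = [173/5 -358/25 -28; -358/25 3374/375 52/3; -28 52/3 106/3]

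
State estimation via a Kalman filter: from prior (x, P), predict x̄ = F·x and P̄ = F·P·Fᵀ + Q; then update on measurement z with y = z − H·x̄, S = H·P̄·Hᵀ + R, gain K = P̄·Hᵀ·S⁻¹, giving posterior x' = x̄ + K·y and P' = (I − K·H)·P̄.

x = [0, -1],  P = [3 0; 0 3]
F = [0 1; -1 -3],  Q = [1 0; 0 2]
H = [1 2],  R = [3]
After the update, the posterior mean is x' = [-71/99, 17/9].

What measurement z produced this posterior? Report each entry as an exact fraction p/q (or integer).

z = [3]

x̄ = F·x = [-1, 3]
P̄ = F·P·Fᵀ + Q = [4 -9; -9 32]
S = H·P̄·Hᵀ + R = [99]
K = P̄·Hᵀ·S⁻¹ = [-14/99; 5/9]
x' − x̄ = [28/99, -10/9] = K·y
y = (KᵀK)⁻¹·Kᵀ·(x' − x̄) = [-2]
z = y + H·x̄ = [-2] + [5] = [3]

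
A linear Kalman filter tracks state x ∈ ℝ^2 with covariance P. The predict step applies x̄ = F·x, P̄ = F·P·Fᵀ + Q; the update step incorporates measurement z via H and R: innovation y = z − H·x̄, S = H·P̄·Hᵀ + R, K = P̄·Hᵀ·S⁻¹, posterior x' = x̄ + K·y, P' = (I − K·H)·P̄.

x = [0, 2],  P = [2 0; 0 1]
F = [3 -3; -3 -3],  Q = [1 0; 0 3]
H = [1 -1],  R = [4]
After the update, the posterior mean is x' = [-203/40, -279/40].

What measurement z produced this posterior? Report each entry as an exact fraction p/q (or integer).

x̄ = F·x = [-6, -6]
P̄ = F·P·Fᵀ + Q = [28 -9; -9 30]
S = H·P̄·Hᵀ + R = [80]
K = P̄·Hᵀ·S⁻¹ = [37/80; -39/80]
x' − x̄ = [37/40, -39/40] = K·y
y = (KᵀK)⁻¹·Kᵀ·(x' − x̄) = [2]
z = y + H·x̄ = [2] + [0] = [2]

z = [2]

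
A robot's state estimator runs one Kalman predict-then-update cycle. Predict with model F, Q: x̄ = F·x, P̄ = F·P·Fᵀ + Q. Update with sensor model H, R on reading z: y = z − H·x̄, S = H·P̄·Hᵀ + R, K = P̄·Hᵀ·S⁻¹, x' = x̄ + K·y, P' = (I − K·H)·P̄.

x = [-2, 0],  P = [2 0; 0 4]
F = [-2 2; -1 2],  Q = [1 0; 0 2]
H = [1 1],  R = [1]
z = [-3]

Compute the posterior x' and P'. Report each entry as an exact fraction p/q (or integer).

x' = [-61/86, -94/43]
P' = [125/86 -40/43; -40/43 60/43]

x̄ = F·x = [4, 2]
P̄ = F·P·Fᵀ + Q = [25 20; 20 20]
y = z − H·x̄ = [-9]
S = H·P̄·Hᵀ + R = [86]
K = P̄·Hᵀ·S⁻¹ = [45/86; 20/43]
x' = x̄ + K·y = [-61/86, -94/43]
P' = (I − K·H)·P̄ = [125/86 -40/43; -40/43 60/43]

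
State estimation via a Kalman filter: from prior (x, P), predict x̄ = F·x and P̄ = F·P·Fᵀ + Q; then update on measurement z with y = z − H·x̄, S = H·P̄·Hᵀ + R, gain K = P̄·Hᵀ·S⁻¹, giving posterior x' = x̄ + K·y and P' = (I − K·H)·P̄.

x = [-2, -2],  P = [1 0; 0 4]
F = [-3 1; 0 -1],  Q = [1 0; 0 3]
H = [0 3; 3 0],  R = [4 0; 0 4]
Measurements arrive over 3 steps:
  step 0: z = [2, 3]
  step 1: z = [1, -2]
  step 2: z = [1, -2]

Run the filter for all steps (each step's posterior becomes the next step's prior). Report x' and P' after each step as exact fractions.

step 0: x' = [4205/3707, 3034/3707], P' = [1588/3707 -32/3707; -32/3707 1532/3707]
step 1: x' = [-5468114/6619853, 1208099/6619853], P' = [2713348/6619853 -26048/6619853; -26048/6619853 2600228/6619853]
step 2: x' = [-4561227118/11331192947, 3415647001/11331192947], P' = [4629654652/11331192947 -42853952/11331192947; -42853952/11331192947 4448267228/11331192947]

step 0: x̄ = F·x = [4, 2]
step 0: P̄ = F·P·Fᵀ + Q = [14 -4; -4 7]
step 0: y = z − H·x̄ = [-4, -9]
step 0: S = H·P̄·Hᵀ + R = [67 -36; -36 130]
step 0: K = P̄·Hᵀ·S⁻¹ = [-24/3707 1191/3707; 1149/3707 -24/3707]
step 0: x' = x̄ + K·y = [4205/3707, 3034/3707]
step 0: P' = (I − K·H)·P̄ = [1588/3707 -32/3707; -32/3707 1532/3707]
step 1: x̄ = F·x = [-871/337, -3034/3707]
step 1: P̄ = F·P·Fᵀ + Q = [1793/337 -148/337; -148/337 12653/3707]
step 1: y = z − H·x̄ = [12809/3707, 1939/337]
step 1: S = H·P̄·Hᵀ + R = [128705/3707 -1332/337; -1332/337 17485/337]
step 1: K = P̄·Hᵀ·S⁻¹ = [-19536/6619853 2035011/6619853; 1950171/6619853 -19536/6619853]
step 1: x' = x̄ + K·y = [-5468114/6619853, 1208099/6619853]
step 1: P' = (I − K·H)·P̄ = [2713348/6619853 -26048/6619853; -26048/6619853 2600228/6619853]
step 2: x̄ = F·x = [17612441/6619853, -1208099/6619853]
step 2: P̄ = F·P·Fᵀ + Q = [33796501/6619853 -2678372/6619853; -2678372/6619853 22459787/6619853]
step 2: y = z − H·x̄ = [10244150/6619853, -66077029/6619853]
step 2: S = H·P̄·Hᵀ + R = [228617495/6619853 -24105348/6619853; -24105348/6619853 330647921/6619853]
step 2: K = P̄·Hᵀ·S⁻¹ = [-32140464/11331192947 3472240989/11331192947; 3336200421/11331192947 -32140464/11331192947]
step 2: x' = x̄ + K·y = [-4561227118/11331192947, 3415647001/11331192947]
step 2: P' = (I − K·H)·P̄ = [4629654652/11331192947 -42853952/11331192947; -42853952/11331192947 4448267228/11331192947]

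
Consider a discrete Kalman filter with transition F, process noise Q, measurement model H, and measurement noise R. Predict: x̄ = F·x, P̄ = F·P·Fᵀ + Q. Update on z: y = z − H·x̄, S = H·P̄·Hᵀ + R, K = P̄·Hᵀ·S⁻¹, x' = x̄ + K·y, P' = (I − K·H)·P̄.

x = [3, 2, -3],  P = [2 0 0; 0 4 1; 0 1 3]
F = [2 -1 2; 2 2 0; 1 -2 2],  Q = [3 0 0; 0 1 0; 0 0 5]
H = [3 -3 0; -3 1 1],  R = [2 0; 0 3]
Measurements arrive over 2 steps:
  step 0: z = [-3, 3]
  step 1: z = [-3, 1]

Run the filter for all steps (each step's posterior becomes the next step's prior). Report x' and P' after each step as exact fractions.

step 0: x' = [-2109/2822, 1027/2822, -188/1411], P' = [13810/4233 13949/4233 42779/8466; 13949/4233 15016/4233 41635/8466; 42779/8466 41635/8466 85949/8466]
step 1: x' = [-89280613/180463534, 90705661/180463534, -169346703/180463534], P' = [392640769/90231767 399734981/90231767 612271351/90231767; 399734981/90231767 426497559/90231767 607687515/90231767; 612271351/90231767 607687515/90231767 1161010305/90231767]

step 0: x̄ = F·x = [-2, 10, -7]
step 0: P̄ = F·P·Fᵀ + Q = [23 4 18; 4 25 -8; 18 -8 27]
step 0: y = z − H·x̄ = [33, -6]
step 0: S = H·P̄·Hᵀ + R = [362 -156; -156 114]
step 0: K = P̄·Hᵀ·S⁻¹ = [-139/2822 -4061/8466; -1067/2822 -4009/8466; 286/1411 -251/8466]
step 0: x' = x̄ + K·y = [-2109/2822, 1027/2822, -188/1411]
step 0: P' = (I − K·H)·P̄ = [13810/4233 13949/4233 42779/8466; 13949/4233 15016/4233 41635/8466; 42779/8466 41635/8466 85949/8466]
step 1: x̄ = F·x = [-5997/2822, -1082/1411, -4915/2822]
step 1: P̄ = F·P·Fᵀ + Q = [286903/4233 73978/1411 163237/4233; 73978/1411 77043/1411 36162/1411; 163237/4233 36162/1411 130159/4233]
step 1: y = z − H·x̄ = [3033/2822, -4045/1411]
step 1: S = H·P̄·Hᵀ + R = [225314/1411 -149351/1411; -149351/1411 862060/4233]
step 1: K = P̄·Hᵀ·S⁻¹ = [-10641318/90231767 -55305325/90231767; -40143867/90231767 -55006623/90231767; 6875754/90231767 -22705411/90231767]
step 1: x' = x̄ + K·y = [-89280613/180463534, 90705661/180463534, -169346703/180463534]
step 1: P' = (I − K·H)·P̄ = [392640769/90231767 399734981/90231767 612271351/90231767; 399734981/90231767 426497559/90231767 607687515/90231767; 612271351/90231767 607687515/90231767 1161010305/90231767]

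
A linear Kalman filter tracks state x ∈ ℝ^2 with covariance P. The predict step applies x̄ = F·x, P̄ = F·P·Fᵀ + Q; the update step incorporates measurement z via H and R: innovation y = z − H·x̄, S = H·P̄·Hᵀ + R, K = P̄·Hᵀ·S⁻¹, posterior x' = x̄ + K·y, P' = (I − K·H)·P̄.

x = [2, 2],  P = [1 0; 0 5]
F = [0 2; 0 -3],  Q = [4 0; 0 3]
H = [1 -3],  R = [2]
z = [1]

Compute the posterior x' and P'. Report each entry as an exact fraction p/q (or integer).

x̄ = F·x = [4, -6]
P̄ = F·P·Fᵀ + Q = [24 -30; -30 48]
y = z − H·x̄ = [-21]
S = H·P̄·Hᵀ + R = [638]
K = P̄·Hᵀ·S⁻¹ = [57/319; -3/11]
x' = x̄ + K·y = [79/319, -3/11]
P' = (I − K·H)·P̄ = [1158/319 12/11; 12/11 6/11]

x' = [79/319, -3/11]
P' = [1158/319 12/11; 12/11 6/11]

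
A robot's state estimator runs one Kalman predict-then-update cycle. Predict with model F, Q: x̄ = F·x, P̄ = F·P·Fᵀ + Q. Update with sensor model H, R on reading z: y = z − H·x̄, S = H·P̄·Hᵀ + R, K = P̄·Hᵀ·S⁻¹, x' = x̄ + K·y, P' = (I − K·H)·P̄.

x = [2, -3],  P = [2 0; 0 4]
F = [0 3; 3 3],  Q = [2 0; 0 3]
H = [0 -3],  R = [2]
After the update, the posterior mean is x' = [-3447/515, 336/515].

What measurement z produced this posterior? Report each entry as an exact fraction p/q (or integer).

x̄ = F·x = [-9, -3]
P̄ = F·P·Fᵀ + Q = [38 36; 36 57]
S = H·P̄·Hᵀ + R = [515]
K = P̄·Hᵀ·S⁻¹ = [-108/515; -171/515]
x' − x̄ = [1188/515, 1881/515] = K·y
y = (KᵀK)⁻¹·Kᵀ·(x' − x̄) = [-11]
z = y + H·x̄ = [-11] + [9] = [-2]

z = [-2]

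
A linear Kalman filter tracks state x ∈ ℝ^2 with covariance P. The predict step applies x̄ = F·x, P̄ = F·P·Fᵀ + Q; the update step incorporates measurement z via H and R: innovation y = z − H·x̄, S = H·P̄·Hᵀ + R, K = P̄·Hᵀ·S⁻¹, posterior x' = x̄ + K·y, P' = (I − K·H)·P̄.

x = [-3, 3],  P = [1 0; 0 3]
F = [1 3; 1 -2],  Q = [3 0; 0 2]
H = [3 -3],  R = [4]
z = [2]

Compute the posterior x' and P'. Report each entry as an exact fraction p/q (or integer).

x' = [-462/181, -597/181]
P' = [427/181 379/181; 379/181 411/181]

x̄ = F·x = [6, -9]
P̄ = F·P·Fᵀ + Q = [31 -17; -17 15]
y = z − H·x̄ = [-43]
S = H·P̄·Hᵀ + R = [724]
K = P̄·Hᵀ·S⁻¹ = [36/181; -24/181]
x' = x̄ + K·y = [-462/181, -597/181]
P' = (I − K·H)·P̄ = [427/181 379/181; 379/181 411/181]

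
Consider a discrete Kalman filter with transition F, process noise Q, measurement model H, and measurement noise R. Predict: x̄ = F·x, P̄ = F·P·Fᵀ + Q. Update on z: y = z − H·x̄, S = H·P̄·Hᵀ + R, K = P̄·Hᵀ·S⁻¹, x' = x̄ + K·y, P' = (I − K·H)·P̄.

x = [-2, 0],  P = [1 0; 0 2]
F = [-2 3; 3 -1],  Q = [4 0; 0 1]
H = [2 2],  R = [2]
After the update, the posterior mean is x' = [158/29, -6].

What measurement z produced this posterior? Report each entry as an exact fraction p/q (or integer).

z = [-1]

x̄ = F·x = [4, -6]
P̄ = F·P·Fᵀ + Q = [26 -12; -12 12]
S = H·P̄·Hᵀ + R = [58]
K = P̄·Hᵀ·S⁻¹ = [14/29; 0]
x' − x̄ = [42/29, 0] = K·y
y = (KᵀK)⁻¹·Kᵀ·(x' − x̄) = [3]
z = y + H·x̄ = [3] + [-4] = [-1]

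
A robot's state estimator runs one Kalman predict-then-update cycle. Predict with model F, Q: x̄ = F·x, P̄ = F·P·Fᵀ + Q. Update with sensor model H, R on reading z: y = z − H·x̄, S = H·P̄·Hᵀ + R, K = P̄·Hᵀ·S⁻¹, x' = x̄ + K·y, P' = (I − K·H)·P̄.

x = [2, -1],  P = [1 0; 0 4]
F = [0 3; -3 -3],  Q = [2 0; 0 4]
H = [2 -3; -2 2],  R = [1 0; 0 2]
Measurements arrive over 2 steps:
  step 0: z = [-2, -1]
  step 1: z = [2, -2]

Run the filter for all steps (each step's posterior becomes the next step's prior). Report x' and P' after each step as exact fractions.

step 0: x' = [-229/619, 187/1238], P' = [1566/619 1123/619; 1123/619 3445/2476]
step 1: x' = [3692473/4372993, -495122/4372993], P' = [5823585/4372993 4137751/4372993; 4137751/4372993 3335029/4372993]

step 0: x̄ = F·x = [-3, -3]
step 0: P̄ = F·P·Fᵀ + Q = [38 -36; -36 49]
step 0: y = z − H·x̄ = [-5, -1]
step 0: S = H·P̄·Hᵀ + R = [1026 -806; -806 638]
step 0: K = P̄·Hᵀ·S⁻¹ = [-237/619 -443/619; -1351/2476 -1047/2476]
step 0: x' = x̄ + K·y = [-229/619, 187/1238]
step 0: P' = (I − K·H)·P̄ = [1566/619 1123/619; 1123/619 3445/2476]
step 1: x̄ = F·x = [561/1238, 813/1238]
step 1: P̄ = F·P·Fᵀ + Q = [35957/2476 -71433/2476; -71433/2476 178141/2476]
step 1: y = z − H·x̄ = [3793/1238, -1490/619]
step 1: S = H·P̄·Hᵀ + R = [2606769/2476 -481751/619; -481751/619 358202/619]
step 1: K = P̄·Hᵀ·S⁻¹ = [-766083/4372993 -1685834/4372993; -1729585/4372993 -802722/4372993]
step 1: x' = x̄ + K·y = [3692473/4372993, -495122/4372993]
step 1: P' = (I − K·H)·P̄ = [5823585/4372993 4137751/4372993; 4137751/4372993 3335029/4372993]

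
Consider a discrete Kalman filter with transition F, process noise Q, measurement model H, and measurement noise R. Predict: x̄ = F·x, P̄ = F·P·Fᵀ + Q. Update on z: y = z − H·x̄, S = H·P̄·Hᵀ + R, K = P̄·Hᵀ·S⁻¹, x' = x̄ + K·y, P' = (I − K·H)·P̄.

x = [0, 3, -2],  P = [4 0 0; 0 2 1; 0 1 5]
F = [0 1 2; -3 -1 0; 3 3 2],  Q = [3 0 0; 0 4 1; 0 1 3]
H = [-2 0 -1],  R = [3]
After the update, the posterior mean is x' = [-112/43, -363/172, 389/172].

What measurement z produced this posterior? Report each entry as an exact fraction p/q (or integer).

x̄ = F·x = [-1, -3, 5]
P̄ = F·P·Fᵀ + Q = [29 -4 34; -4 42 -43; 34 -43 89]
S = H·P̄·Hᵀ + R = [344]
K = P̄·Hᵀ·S⁻¹ = [-23/86; 51/344; -157/344]
x' − x̄ = [-69/43, 153/172, -471/172] = K·y
y = (KᵀK)⁻¹·Kᵀ·(x' − x̄) = [6]
z = y + H·x̄ = [6] + [-3] = [3]

z = [3]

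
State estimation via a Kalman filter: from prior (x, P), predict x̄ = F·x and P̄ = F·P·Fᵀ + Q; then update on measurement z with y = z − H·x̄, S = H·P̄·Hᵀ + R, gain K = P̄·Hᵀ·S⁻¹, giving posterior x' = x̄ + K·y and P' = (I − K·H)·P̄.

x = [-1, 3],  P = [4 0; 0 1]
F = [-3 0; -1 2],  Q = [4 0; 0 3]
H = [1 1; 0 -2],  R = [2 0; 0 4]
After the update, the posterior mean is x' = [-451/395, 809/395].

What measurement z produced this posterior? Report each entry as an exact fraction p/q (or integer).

z = [1, -3]

x̄ = F·x = [3, 7]
P̄ = F·P·Fᵀ + Q = [40 12; 12 11]
S = H·P̄·Hᵀ + R = [77 -46; -46 48]
K = P̄·Hᵀ·S⁻¹ = [348/395 136/395; 23/395 -159/395]
x' − x̄ = [-1636/395, -1956/395] = K·y
y = (KᵀK)⁻¹·Kᵀ·(x' − x̄) = [-9, 11]
z = y + H·x̄ = [-9, 11] + [10, -14] = [1, -3]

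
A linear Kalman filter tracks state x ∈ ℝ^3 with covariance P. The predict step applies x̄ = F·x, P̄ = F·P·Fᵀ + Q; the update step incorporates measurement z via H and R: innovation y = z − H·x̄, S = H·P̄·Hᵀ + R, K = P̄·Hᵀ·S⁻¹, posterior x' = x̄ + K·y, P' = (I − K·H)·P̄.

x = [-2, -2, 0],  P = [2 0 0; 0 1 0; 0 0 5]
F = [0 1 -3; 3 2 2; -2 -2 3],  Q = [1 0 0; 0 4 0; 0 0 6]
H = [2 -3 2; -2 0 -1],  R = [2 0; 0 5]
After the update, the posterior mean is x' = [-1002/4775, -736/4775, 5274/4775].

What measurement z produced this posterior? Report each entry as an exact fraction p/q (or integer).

z = [2, -2]

x̄ = F·x = [-2, -10, 8]
P̄ = F·P·Fᵀ + Q = [47 -28 -47; -28 46 14; -47 14 63]
S = H·P̄·Hᵀ + R = [648 -158; -158 68]
K = P̄·Hᵀ·S⁻¹ = [-857/9550 -4296/4775; -1163/4775 247/4775; 2109/9550 4627/4775]
x' − x̄ = [8548/4775, 47014/4775, -32926/4775] = K·y
y = (KᵀK)⁻¹·Kᵀ·(x' − x̄) = [-40, 2]
z = y + H·x̄ = [-40, 2] + [42, -4] = [2, -2]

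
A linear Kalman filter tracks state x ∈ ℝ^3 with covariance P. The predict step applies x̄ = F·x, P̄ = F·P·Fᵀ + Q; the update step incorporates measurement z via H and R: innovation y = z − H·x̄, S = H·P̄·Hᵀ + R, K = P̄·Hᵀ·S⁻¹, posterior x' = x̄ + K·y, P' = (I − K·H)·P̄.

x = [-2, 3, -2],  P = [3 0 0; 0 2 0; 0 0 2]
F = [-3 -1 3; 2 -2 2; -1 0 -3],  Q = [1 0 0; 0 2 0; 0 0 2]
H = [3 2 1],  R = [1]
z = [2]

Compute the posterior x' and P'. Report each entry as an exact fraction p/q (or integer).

x' = [2783/426, -808/71, 1084/213]
P' = [3287/426 -928/71 703/213; -928/71 1914/71 -1038/71; 703/213 -1038/71 4099/213]

x̄ = F·x = [-3, -14, 8]
P̄ = F·P·Fᵀ + Q = [48 -2 -9; -2 30 -18; -9 -18 23]
y = z − H·x̄ = [31]
S = H·P̄·Hᵀ + R = [426]
K = P̄·Hᵀ·S⁻¹ = [131/426; 6/71; -20/213]
x' = x̄ + K·y = [2783/426, -808/71, 1084/213]
P' = (I − K·H)·P̄ = [3287/426 -928/71 703/213; -928/71 1914/71 -1038/71; 703/213 -1038/71 4099/213]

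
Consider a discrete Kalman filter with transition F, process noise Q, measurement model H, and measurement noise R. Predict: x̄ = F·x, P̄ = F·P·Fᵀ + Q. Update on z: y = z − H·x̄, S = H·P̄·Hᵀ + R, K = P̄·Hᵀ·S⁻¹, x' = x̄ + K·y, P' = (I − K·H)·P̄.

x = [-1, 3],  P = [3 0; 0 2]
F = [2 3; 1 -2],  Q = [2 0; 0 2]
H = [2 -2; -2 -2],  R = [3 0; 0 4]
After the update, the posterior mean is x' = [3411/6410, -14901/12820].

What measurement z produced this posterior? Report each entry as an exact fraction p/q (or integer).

z = [3, 1]

x̄ = F·x = [7, -7]
P̄ = F·P·Fᵀ + Q = [32 -6; -6 13]
S = H·P̄·Hᵀ + R = [231 -76; -76 136]
K = P̄·Hᵀ·S⁻¹ = [798/3205 -1559/6410; -779/3205 -3061/12820]
x' − x̄ = [-41459/6410, 74839/12820] = K·y
y = (KᵀK)⁻¹·Kᵀ·(x' − x̄) = [-25, 1]
z = y + H·x̄ = [-25, 1] + [28, 0] = [3, 1]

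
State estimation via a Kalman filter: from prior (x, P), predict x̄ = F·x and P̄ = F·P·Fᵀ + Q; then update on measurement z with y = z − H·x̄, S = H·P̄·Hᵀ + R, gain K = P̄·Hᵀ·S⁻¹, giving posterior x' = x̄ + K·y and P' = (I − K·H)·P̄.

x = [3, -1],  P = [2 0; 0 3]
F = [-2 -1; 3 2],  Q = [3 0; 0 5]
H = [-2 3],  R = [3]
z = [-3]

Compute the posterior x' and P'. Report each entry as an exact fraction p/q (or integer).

x' = [-81/295, -332/295]
P' = [768/295 471/295; 471/295 769/590]

x̄ = F·x = [-5, 7]
P̄ = F·P·Fᵀ + Q = [14 -18; -18 35]
y = z − H·x̄ = [-34]
S = H·P̄·Hᵀ + R = [590]
K = P̄·Hᵀ·S⁻¹ = [-41/295; 141/590]
x' = x̄ + K·y = [-81/295, -332/295]
P' = (I − K·H)·P̄ = [768/295 471/295; 471/295 769/590]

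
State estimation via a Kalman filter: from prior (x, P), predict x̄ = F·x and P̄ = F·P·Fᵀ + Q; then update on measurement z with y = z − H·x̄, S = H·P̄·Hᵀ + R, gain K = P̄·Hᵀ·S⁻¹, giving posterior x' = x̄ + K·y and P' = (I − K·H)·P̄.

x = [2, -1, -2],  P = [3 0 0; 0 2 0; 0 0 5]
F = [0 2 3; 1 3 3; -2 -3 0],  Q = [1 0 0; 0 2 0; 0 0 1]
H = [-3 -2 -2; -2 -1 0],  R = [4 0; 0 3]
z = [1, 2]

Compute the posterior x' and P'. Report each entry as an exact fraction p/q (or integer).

x̄ = F·x = [-8, -7, -1]
P̄ = F·P·Fᵀ + Q = [54 57 -12; 57 68 -24; -12 -24 31]
y = z − H·x̄ = [-39, -21]
S = H·P̄·Hᵀ + R = [1234 763; 763 515]
K = P̄·Hᵀ·S⁻¹ = [-3885/53341 -11334/53341; 5481/53341 -26971/53341; -25294/53341 42446/53341]
x' = x̄ + K·y = [-37199/53341, -20755/53341, 41759/53341]
P' = (I − K·H)·P̄ = [31284/53341 -28566/53341 -10590/53341; -28566/53341 138045/53341 -106158/53341; -10590/53341 -106158/53341 172631/53341]

x' = [-37199/53341, -20755/53341, 41759/53341]
P' = [31284/53341 -28566/53341 -10590/53341; -28566/53341 138045/53341 -106158/53341; -10590/53341 -106158/53341 172631/53341]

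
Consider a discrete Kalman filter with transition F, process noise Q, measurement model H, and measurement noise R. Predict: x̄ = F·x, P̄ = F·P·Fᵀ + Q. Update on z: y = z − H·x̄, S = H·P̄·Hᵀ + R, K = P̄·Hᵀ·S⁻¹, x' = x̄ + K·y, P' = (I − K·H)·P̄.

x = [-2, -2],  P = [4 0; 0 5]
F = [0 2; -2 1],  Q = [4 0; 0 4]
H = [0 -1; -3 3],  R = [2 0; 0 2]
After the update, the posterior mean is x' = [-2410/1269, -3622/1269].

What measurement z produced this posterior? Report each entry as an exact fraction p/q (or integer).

z = [3, -3]

x̄ = F·x = [-4, 2]
P̄ = F·P·Fᵀ + Q = [24 10; 10 25]
S = H·P̄·Hᵀ + R = [27 -45; -45 263]
K = P̄·Hᵀ·S⁻¹ = [-1130/1269 -44/141; -2275/2538 5/282]
x' − x̄ = [2666/1269, -6160/1269] = K·y
y = (KᵀK)⁻¹·Kᵀ·(x' − x̄) = [5, -21]
z = y + H·x̄ = [5, -21] + [-2, 18] = [3, -3]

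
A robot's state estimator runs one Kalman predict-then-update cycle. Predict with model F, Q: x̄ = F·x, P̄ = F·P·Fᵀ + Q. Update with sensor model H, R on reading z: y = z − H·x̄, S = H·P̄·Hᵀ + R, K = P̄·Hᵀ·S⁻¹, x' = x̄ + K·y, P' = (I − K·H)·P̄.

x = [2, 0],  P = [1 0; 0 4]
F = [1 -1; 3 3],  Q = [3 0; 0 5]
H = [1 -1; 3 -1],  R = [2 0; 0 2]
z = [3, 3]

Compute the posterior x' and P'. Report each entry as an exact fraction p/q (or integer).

x̄ = F·x = [2, 6]
P̄ = F·P·Fᵀ + Q = [8 -9; -9 50]
y = z − H·x̄ = [7, 3]
S = H·P̄·Hᵀ + R = [78 110; 110 178]
K = P̄·Hᵀ·S⁻¹ = [-151/446 88/223; -254/223 121/446]
x' = x̄ + K·y = [363/446, -517/446]
P' = (I − K·H)·P̄ = [327/446 629/446; 629/446 1645/446]

x' = [363/446, -517/446]
P' = [327/446 629/446; 629/446 1645/446]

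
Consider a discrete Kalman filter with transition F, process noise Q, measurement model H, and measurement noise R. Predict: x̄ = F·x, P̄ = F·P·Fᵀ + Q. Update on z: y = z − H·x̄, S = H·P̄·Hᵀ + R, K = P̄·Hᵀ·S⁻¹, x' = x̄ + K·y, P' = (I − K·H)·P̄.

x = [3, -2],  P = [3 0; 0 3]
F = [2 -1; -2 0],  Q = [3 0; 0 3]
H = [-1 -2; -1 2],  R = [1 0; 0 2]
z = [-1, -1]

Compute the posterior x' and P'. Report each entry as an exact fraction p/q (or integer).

x' = [1331/1102, -75/1102]
P' = [387/551 -69/551; -69/551 102/551]

x̄ = F·x = [8, -6]
P̄ = F·P·Fᵀ + Q = [18 -12; -12 15]
y = z − H·x̄ = [-5, 19]
S = H·P̄·Hᵀ + R = [31 -42; -42 128]
K = P̄·Hᵀ·S⁻¹ = [-249/551 -525/1102; -135/551 273/1102]
x' = x̄ + K·y = [1331/1102, -75/1102]
P' = (I − K·H)·P̄ = [387/551 -69/551; -69/551 102/551]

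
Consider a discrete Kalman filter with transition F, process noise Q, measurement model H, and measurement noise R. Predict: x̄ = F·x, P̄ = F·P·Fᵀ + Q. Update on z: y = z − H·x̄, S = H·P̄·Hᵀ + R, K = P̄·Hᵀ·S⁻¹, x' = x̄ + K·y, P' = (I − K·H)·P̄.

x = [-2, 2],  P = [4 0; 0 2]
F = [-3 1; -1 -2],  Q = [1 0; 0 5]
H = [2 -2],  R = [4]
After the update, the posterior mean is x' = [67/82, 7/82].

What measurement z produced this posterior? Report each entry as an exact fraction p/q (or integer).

x̄ = F·x = [8, -2]
P̄ = F·P·Fᵀ + Q = [39 8; 8 17]
S = H·P̄·Hᵀ + R = [164]
K = P̄·Hᵀ·S⁻¹ = [31/82; -9/82]
x' − x̄ = [-589/82, 171/82] = K·y
y = (KᵀK)⁻¹·Kᵀ·(x' − x̄) = [-19]
z = y + H·x̄ = [-19] + [20] = [1]

z = [1]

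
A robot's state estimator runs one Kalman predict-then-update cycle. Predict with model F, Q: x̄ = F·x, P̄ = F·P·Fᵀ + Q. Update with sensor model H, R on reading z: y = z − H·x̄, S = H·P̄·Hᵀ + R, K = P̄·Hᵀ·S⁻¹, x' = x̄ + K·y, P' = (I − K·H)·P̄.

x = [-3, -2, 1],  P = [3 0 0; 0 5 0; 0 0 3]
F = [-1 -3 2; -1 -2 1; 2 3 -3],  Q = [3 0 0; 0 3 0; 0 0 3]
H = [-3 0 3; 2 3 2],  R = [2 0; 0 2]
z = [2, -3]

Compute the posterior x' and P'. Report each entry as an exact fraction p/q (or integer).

x̄ = F·x = [11, 8, -15]
P̄ = F·P·Fᵀ + Q = [63 39 -69; 39 29 -45; -69 -45 87]
y = z − H·x̄ = [80, -19]
S = H·P̄·Hᵀ + R = [2594 -612; -612 239]
K = P̄·Hᵀ·S⁻¹ = [-15192/122711 15009/122711; -7164/122711 20163/122711; 25632/122711 14805/122711]
x' = x̄ + K·y = [-150710/122711, 25471/122711, -71400/122711]
P' = (I − K·H)·P̄ = [138816/122711 -168330/122711 128688/122711; -168330/122711 241066/122711 -173106/122711; 128688/122711 -173106/122711 145776/122711]

x' = [-150710/122711, 25471/122711, -71400/122711]
P' = [138816/122711 -168330/122711 128688/122711; -168330/122711 241066/122711 -173106/122711; 128688/122711 -173106/122711 145776/122711]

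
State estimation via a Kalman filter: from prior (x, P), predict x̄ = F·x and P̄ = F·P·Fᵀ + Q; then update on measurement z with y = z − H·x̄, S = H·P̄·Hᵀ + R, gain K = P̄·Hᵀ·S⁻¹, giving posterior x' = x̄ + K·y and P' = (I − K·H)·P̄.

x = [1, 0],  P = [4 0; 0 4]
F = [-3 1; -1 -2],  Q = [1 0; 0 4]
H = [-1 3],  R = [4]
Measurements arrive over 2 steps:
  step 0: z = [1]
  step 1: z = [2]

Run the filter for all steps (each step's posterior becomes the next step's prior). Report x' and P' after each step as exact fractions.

step 0: x̄ = F·x = [-3, -1]
step 0: P̄ = F·P·Fᵀ + Q = [41 4; 4 24]
step 0: y = z − H·x̄ = [1]
step 0: S = H·P̄·Hᵀ + R = [237]
step 0: K = P̄·Hᵀ·S⁻¹ = [-29/237; 68/237]
step 0: x' = x̄ + K·y = [-740/237, -169/237]
step 0: P' = (I − K·H)·P̄ = [8876/237 2920/237; 2920/237 1064/237]
step 1: x̄ = F·x = [2051/237, 1078/237]
step 1: P̄ = F·P·Fᵀ + Q = [63665/237 39100/237; 39100/237 25760/237]
step 1: y = z − H·x̄ = [-709/237]
step 1: S = H·P̄·Hᵀ + R = [61853/237]
step 1: K = P̄·Hᵀ·S⁻¹ = [53635/61853; 38180/61853]
step 1: x' = x̄ + K·y = [374824/61853, 167122/61853]
step 1: P' = (I − K·H)·P̄ = [4477460/61853 1564000/61853; 1564000/61853 572240/61853]

step 0: x' = [-740/237, -169/237], P' = [8876/237 2920/237; 2920/237 1064/237]
step 1: x' = [374824/61853, 167122/61853], P' = [4477460/61853 1564000/61853; 1564000/61853 572240/61853]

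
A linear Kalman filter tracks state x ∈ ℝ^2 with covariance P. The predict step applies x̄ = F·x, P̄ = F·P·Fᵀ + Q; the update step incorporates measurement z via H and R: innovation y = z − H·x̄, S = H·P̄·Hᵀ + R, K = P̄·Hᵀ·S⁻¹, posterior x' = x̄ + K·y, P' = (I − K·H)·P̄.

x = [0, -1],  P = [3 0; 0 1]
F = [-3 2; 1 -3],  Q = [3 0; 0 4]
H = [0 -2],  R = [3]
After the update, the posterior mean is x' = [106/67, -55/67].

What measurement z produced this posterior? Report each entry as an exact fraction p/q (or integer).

x̄ = F·x = [-2, 3]
P̄ = F·P·Fᵀ + Q = [34 -15; -15 16]
S = H·P̄·Hᵀ + R = [67]
K = P̄·Hᵀ·S⁻¹ = [30/67; -32/67]
x' − x̄ = [240/67, -256/67] = K·y
y = (KᵀK)⁻¹·Kᵀ·(x' − x̄) = [8]
z = y + H·x̄ = [8] + [-6] = [2]

z = [2]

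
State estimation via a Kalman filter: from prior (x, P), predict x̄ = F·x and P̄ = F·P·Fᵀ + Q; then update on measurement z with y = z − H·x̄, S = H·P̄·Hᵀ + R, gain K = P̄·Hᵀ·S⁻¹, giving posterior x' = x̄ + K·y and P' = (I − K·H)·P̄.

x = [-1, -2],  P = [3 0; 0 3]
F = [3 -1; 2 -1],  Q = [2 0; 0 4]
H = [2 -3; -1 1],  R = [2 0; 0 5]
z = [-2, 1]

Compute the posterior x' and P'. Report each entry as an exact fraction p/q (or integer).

x̄ = F·x = [-1, 0]
P̄ = F·P·Fᵀ + Q = [32 21; 21 19]
y = z − H·x̄ = [0, 0]
S = H·P̄·Hᵀ + R = [49 -16; -16 14]
K = P̄·Hᵀ·S⁻¹ = [-81/215 -523/430; -121/215 -169/215]
x' = x̄ + K·y = [-1, 0]
P' = (I − K·H)·P̄ = [8169/430 2777/215; 2777/215 1932/215]

x' = [-1, 0]
P' = [8169/430 2777/215; 2777/215 1932/215]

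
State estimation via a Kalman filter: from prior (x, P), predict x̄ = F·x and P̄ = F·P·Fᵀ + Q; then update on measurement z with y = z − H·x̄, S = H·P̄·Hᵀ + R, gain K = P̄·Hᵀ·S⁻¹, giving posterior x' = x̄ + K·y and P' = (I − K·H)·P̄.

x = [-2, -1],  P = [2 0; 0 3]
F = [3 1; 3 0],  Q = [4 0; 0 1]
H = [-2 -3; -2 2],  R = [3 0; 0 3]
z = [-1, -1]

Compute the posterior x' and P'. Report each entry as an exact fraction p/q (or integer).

x' = [3505/8333, -207/16666]
P' = [3057/8333 -372/8333; -372/8333 3795/16666]

x̄ = F·x = [-7, -6]
P̄ = F·P·Fᵀ + Q = [25 18; 18 19]
y = z − H·x̄ = [-33, -3]
S = H·P̄·Hᵀ + R = [490 22; 22 35]
K = P̄·Hᵀ·S⁻¹ = [-1666/8333 -2286/8333; -3299/16666 1513/8333]
x' = x̄ + K·y = [3505/8333, -207/16666]
P' = (I − K·H)·P̄ = [3057/8333 -372/8333; -372/8333 3795/16666]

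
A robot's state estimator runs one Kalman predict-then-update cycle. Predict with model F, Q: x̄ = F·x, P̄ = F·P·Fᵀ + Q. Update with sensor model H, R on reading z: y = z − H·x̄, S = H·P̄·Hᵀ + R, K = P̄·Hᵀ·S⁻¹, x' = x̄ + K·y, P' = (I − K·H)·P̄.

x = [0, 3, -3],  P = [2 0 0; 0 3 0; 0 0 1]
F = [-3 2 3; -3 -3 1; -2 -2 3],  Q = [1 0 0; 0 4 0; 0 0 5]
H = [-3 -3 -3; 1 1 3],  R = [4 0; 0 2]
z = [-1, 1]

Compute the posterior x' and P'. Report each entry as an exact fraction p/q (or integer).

x̄ = F·x = [-3, -12, -15]
P̄ = F·P·Fᵀ + Q = [40 3 9; 3 50 33; 9 33 34]
y = z − H·x̄ = [-91, 61]
S = H·P̄·Hᵀ + R = [1930 -1098; -1098 656]
K = P̄·Hᵀ·S⁻¹ = [-6369/15119 -9047/15119; -588/15119 2519/15119; 2136/15119 6894/15119]
x' = x̄ + K·y = [-17645/15119, 25739/15119, -627/15119]
P' = (I − K·H)·P̄ = [244486/15119 -222701/15119 -13293/15119; -222701/15119 221358/15119 2127/15119; -13293/15119 2127/15119 8318/15119]

x' = [-17645/15119, 25739/15119, -627/15119]
P' = [244486/15119 -222701/15119 -13293/15119; -222701/15119 221358/15119 2127/15119; -13293/15119 2127/15119 8318/15119]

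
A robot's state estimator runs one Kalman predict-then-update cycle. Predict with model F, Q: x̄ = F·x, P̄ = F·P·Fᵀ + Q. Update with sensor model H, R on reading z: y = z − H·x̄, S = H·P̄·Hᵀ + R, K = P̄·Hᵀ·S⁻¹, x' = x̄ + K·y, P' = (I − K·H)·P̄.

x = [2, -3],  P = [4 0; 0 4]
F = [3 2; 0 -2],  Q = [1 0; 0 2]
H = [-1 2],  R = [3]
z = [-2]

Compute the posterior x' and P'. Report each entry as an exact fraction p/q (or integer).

x' = [595/96, 53/24]
P' = [2951/192 337/48; 337/48 47/12]

x̄ = F·x = [0, 6]
P̄ = F·P·Fᵀ + Q = [53 -16; -16 18]
y = z − H·x̄ = [-14]
S = H·P̄·Hᵀ + R = [192]
K = P̄·Hᵀ·S⁻¹ = [-85/192; 13/48]
x' = x̄ + K·y = [595/96, 53/24]
P' = (I − K·H)·P̄ = [2951/192 337/48; 337/48 47/12]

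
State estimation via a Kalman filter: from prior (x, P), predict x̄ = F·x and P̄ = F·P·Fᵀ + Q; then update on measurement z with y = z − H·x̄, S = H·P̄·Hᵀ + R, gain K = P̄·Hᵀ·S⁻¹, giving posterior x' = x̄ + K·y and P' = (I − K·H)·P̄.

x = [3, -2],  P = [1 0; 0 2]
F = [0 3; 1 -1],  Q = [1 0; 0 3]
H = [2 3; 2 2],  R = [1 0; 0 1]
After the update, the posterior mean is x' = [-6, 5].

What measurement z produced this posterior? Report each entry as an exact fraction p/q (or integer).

x̄ = F·x = [-6, 5]
P̄ = F·P·Fᵀ + Q = [19 -6; -6 6]
S = H·P̄·Hᵀ + R = [59 52; 52 53]
K = P̄·Hᵀ·S⁻¹ = [-292/423 494/423; 106/141 -104/141]
x' − x̄ = [0, 0] = K·y
y = (KᵀK)⁻¹·Kᵀ·(x' − x̄) = [0, 0]
z = y + H·x̄ = [0, 0] + [3, -2] = [3, -2]

z = [3, -2]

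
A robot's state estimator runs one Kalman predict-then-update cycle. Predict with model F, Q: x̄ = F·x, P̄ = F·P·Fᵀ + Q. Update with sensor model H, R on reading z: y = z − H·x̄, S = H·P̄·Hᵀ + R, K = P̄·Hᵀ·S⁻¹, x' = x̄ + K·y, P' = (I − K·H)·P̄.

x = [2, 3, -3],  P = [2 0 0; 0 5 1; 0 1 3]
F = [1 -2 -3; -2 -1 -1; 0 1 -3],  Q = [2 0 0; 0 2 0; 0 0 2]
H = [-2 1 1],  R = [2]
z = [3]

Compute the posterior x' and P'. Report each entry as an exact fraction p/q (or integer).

x' = [170/77, -49/11, 909/77]
P' = [1153/77 134/11 1282/77; 134/11 206/11 60/11; 1282/77 60/11 2138/77]

x̄ = F·x = [5, -4, 12]
P̄ = F·P·Fᵀ + Q = [63 20 20; 20 20 6; 20 6 28]
y = z − H·x̄ = [5]
S = H·P̄·Hᵀ + R = [154]
K = P̄·Hᵀ·S⁻¹ = [-43/77; -1/11; -3/77]
x' = x̄ + K·y = [170/77, -49/11, 909/77]
P' = (I − K·H)·P̄ = [1153/77 134/11 1282/77; 134/11 206/11 60/11; 1282/77 60/11 2138/77]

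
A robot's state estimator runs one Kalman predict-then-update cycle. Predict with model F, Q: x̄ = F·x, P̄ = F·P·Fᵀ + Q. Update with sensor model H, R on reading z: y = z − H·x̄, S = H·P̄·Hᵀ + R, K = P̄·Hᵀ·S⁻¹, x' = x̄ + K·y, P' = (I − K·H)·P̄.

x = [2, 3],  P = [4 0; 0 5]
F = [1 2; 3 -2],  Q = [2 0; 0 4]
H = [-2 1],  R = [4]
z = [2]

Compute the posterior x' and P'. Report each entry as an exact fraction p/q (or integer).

x' = [13/5, 171/25]
P' = [8 74/5; 74/5 778/25]

x̄ = F·x = [8, 0]
P̄ = F·P·Fᵀ + Q = [26 -8; -8 60]
y = z − H·x̄ = [18]
S = H·P̄·Hᵀ + R = [200]
K = P̄·Hᵀ·S⁻¹ = [-3/10; 19/50]
x' = x̄ + K·y = [13/5, 171/25]
P' = (I − K·H)·P̄ = [8 74/5; 74/5 778/25]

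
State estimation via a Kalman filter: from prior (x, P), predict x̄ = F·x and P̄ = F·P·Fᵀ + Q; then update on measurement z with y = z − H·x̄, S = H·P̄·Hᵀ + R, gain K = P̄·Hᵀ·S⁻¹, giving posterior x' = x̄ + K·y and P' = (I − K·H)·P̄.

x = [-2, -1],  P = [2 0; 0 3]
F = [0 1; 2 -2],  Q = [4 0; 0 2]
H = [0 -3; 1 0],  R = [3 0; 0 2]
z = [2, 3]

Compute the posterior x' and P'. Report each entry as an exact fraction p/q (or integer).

x̄ = F·x = [-1, -2]
P̄ = F·P·Fᵀ + Q = [7 -6; -6 22]
y = z − H·x̄ = [-4, 4]
S = H·P̄·Hᵀ + R = [201 18; 18 9]
K = P̄·Hᵀ·S⁻¹ = [4/165 361/495; -18/55 -2/165]
x' = x̄ + K·y = [901/495, -122/165]
P' = (I − K·H)·P̄ = [722/495 -4/165; -4/165 18/55]

x' = [901/495, -122/165]
P' = [722/495 -4/165; -4/165 18/55]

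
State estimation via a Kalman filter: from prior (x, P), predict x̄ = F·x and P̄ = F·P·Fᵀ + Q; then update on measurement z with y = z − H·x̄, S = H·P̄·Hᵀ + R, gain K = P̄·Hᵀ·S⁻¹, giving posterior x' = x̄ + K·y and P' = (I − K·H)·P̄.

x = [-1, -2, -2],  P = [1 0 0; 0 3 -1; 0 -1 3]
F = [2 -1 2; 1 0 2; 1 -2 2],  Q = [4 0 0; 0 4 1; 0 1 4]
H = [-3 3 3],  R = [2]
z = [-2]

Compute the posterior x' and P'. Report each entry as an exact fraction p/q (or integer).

x' = [-1016/299, -1267/299, 49/299]
P' = [6048/299 2219/299 3859/299; 2219/299 1834/299 423/299; 3859/299 423/299 3494/299]

x̄ = F·x = [-4, -5, -1]
P̄ = F·P·Fᵀ + Q = [27 16 26; 16 17 18; 26 18 37]
y = z − H·x̄ = [4]
S = H·P̄·Hᵀ + R = [299]
K = P̄·Hᵀ·S⁻¹ = [45/299; 57/299; 87/299]
x' = x̄ + K·y = [-1016/299, -1267/299, 49/299]
P' = (I − K·H)·P̄ = [6048/299 2219/299 3859/299; 2219/299 1834/299 423/299; 3859/299 423/299 3494/299]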